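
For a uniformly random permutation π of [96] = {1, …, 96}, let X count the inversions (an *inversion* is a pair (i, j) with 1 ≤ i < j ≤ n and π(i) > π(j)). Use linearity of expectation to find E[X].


Write X = Σ X_I over the C(96, 2) = 4560 pairs i < j, with X_I the indicator of one inversion.
There are 4560 indicators.
For each fixed pair i < j, the values π(i) and π(j) are two distinct elements of {1, …, 96} in uniformly random order; by symmetry P[π(i) > π(j)] = 1/2.
By linearity: E[X] = 4560 · (1/2) = C(96, 2) · (1/2) = 4560/2 = 2280 ≈ 2280.000000.

E[X] = 2280 = 2280.000000.


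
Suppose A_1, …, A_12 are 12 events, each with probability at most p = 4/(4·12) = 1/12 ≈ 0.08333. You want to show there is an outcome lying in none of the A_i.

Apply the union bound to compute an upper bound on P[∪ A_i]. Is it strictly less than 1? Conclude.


Union bound: P[∪_{i=1}^{12} A_i] ≤ Σ_i P[A_i] ≤ 12·p = 12·(1/12) = 1.
Numerically: 1 ≈ 1.00000.
Is 1 < 1? NO.
Since the bound 1 is ≥ 1, the union bound is uninformative here; it does NOT by itself certify existence.

12·p = 1 ≈ 1.00000; existence NOT certified by the union bound.


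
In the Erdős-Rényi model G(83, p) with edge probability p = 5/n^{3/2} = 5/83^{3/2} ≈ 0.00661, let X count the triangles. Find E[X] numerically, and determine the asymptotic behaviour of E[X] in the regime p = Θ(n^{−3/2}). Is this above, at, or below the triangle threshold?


Number of potential triangles: C(83, 3) = 91881.
Each occurs with probability p³ ≈ (0.00661)³ ≈ 2.89107e-07.
By linearity: E[X] = C(83, 3)·p³ ≈ 91881 · 2.89107e-07 ≈ 0.027.
Since α = 3/2 > 1, p = c/n^{3/2} = o(1/n) is below the triangle threshold p ~ 1/n. Asymptotically E[X] ~ (c³/6)·n^{3(1−α)} = (5³/6)·n^{-1.5} → 0, so by Markov's inequality G has no triangles w.h.p.

E[X] ≈ 0.027; in regime p = Θ(1/n^{3/2}) E[X] tends to 0 (below the triangle threshold p ~ 1/n).


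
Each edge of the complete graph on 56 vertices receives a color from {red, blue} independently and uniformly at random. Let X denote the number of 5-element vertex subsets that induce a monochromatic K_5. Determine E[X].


Let X = Σ_S X_S over the C(56, 5) = 3819816 subsets S of size 5, where X_S = 1 if the K_5 on S is monochromatic.
For a fixed S, the K_5 on S has C(5, 2) = 10 edges. P[all 10 edges red] = (1/2)^10, and likewise for blue, so P[monochromatic] = 2·(1/2)^10 = 2^{1 − 10} = 1/512.
Summing: E[X] = C(56, 5) · 2^{1 − 10} = 3819816 · 1/512 = 477477/64.
Numerically: E[X] ≈ 7460.57812.

E[X] = C(56,5)·2^(1−C(5,2)) = 477477/64 ≈ 7460.57812.


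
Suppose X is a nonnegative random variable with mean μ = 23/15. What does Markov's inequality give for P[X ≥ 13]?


μ = E[X] = 23/15, a = 13.
Markov: P[X ≥ 13] ≤ μ/a = (23/15)/13 = 23/195.
Numerically: ≈ 0.117949.
(Since a = 13 > μ = 1.533333, the bound 23/195 is < 1 and informative.)

P[X ≥ 13] ≤ 23/195 ≈ 0.117949.


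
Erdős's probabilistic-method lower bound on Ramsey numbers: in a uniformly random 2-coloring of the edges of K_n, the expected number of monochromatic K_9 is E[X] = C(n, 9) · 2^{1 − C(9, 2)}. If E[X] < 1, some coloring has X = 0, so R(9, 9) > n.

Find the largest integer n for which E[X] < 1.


We need C(n, 9) · 2^{1 − 36} < 1, i.e. C(n, 9) < 2^{36 − 1} = 34359738368.
Check values of n near the boundary:
  n = 62: C(62, 9) = 20286591270; 20286591270 < 34359738368? YES
  n = 63: C(63, 9) = 23667689815; 23667689815 < 34359738368? YES
  n = 64: C(64, 9) = 27540584512; 27540584512 < 34359738368? YES
  n = 65: C(65, 9) = 31966749880; 31966749880 < 34359738368? YES
  n = 66: C(66, 9) = 37014131440; 37014131440 < 34359738368? NO
The largest n with C(n, 9) < 34359738368 is n = 65 (where E[X] = 3995843735/4294967296 ≈ 0.9304). Hence R(9, 9) > 65, i.e. R(9, 9) ≥ 66.

Largest n = 65; hence R(9, 9) > 65.


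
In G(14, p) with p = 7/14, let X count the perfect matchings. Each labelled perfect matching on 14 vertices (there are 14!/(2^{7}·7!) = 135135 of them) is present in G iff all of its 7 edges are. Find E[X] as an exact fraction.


K_14 has 14!/(2^{7}·7!) = 135135 labelled perfect matchings.
For each such perfect matching H, let X_H = 1 if all 7 edges of H are present in G. Then P[X_H = 1] = p^{7} = (1/2)^{7} = 1/128.
By linearity of expectation: E[X] = Σ_H E[X_H] = 135135 · p^{7} = 135135 · 1/128 = 135135/128.
Numerically: E[X] ≈ 1055.7.

E[X] = 135135 · (1/2)^{7} = 135135/128 ≈ 1055.7.


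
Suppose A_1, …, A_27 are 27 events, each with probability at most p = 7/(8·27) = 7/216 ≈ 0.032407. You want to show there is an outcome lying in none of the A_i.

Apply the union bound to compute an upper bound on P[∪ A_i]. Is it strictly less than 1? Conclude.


Union bound: P[∪_{i=1}^{27} A_i] ≤ Σ_i P[A_i] ≤ 27·p = 27·(7/216) = 7/8.
Numerically: 7/8 ≈ 0.875000.
Is 7/8 < 1? YES.
Since P[∪ A_i] ≤ 7/8 < 1, the complement has P[∩ A_i^c] ≥ 1 − 7/8 = 1/8 > 0, so some outcome avoids every A_i.

27·p = 7/8 ≈ 0.875000; existence CERTIFIED by the union bound.


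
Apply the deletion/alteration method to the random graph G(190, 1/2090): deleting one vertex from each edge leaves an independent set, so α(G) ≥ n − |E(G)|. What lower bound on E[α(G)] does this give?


E[|E(G)|] = C(190, 2)·p = 17955 · (1/2090) = 189/22.
E[α(G)] ≥ n − E[|E(G)|] = 190 − 189/22 = 3991/22.
Numerically: ≈ 181.409091.
(This is only a lower bound; the true E[α(G)] may be larger.)

E[α(G)] ≥ 3991/22 ≈ 181.409091.


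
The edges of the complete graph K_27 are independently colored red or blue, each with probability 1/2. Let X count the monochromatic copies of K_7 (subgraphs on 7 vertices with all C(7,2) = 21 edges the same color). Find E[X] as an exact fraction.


Let X = Σ_S X_S over the C(27, 7) = 888030 subsets S of size 7, where X_S = 1 if the K_7 on S is monochromatic.
For a fixed S, the K_7 on S has C(7, 2) = 21 edges. P[all 21 edges red] = (1/2)^21, and likewise for blue, so P[monochromatic] = 2·(1/2)^21 = 2^{1 − 21} = 1/1048576.
Summing: E[X] = C(27, 7) · 2^{1 − 21} = 888030 · 1/1048576 = 444015/524288.
Numerically: E[X] ≈ 0.8469.

E[X] = C(27,7)·2^(1−C(7,2)) = 444015/524288 ≈ 0.8469.


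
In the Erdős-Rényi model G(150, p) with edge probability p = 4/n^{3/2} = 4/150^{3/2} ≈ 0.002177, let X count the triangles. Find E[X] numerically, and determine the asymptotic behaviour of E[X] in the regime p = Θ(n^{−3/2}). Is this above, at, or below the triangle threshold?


Number of potential triangles: C(150, 3) = 551300.
Each occurs with probability p³ ≈ (0.002177)³ ≈ 1.032213e-08.
By linearity: E[X] = C(150, 3)·p³ ≈ 551300 · 1.032213e-08 ≈ 0.0057.
Since α = 3/2 > 1, p = c/n^{3/2} = o(1/n) is below the triangle threshold p ~ 1/n. Asymptotically E[X] ~ (c³/6)·n^{3(1−α)} = (4³/6)·n^{-1.5} → 0, so by Markov's inequality G has no triangles w.h.p.

E[X] ≈ 0.0057; in regime p = Θ(1/n^{3/2}) E[X] tends to 0 (below the triangle threshold p ~ 1/n).


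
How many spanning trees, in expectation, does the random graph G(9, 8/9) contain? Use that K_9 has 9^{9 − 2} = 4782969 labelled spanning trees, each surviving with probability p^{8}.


K_9 has 9^{9 − 2} = 4782969 labelled spanning trees.
For each such spanning tree H, let X_H = 1 if all 8 edges of H are present in G. Then P[X_H = 1] = p^{8} = (8/9)^{8} = 16777216/43046721.
By linearity: E[X] = Σ_H E[X_H] = 4782969 · p^{8} = 4782969 · 16777216/43046721 = 16777216/9.
Numerically: E[X] ≈ 1.86e+06.

E[X] = 4782969 · (8/9)^{8} = 16777216/9 ≈ 1.86e+06.


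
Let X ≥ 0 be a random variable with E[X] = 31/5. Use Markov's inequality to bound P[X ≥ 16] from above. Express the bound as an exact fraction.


μ = E[X] = 31/5, a = 16.
Markov: P[X ≥ 16] ≤ μ/a = (31/5)/16 = 31/80.
Numerically: ≈ 0.388.
(Since a = 16 > μ = 6.200, the bound 31/80 is < 1 and informative.)

P[X ≥ 16] ≤ 31/80 ≈ 0.388.


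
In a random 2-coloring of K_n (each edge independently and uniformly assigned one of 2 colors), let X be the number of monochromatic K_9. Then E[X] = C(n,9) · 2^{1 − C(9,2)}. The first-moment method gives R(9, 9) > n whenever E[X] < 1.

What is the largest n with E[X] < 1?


We need C(n, 9) · 2^{1 − 36} < 1, i.e. C(n, 9) < 2^{36 − 1} = 34359738368.
Check values of n near the boundary:
  n = 61: C(61, 9) = 17341763505; 17341763505 < 34359738368? YES
  n = 62: C(62, 9) = 20286591270; 20286591270 < 34359738368? YES
  n = 63: C(63, 9) = 23667689815; 23667689815 < 34359738368? YES
  n = 64: C(64, 9) = 27540584512; 27540584512 < 34359738368? YES
  n = 65: C(65, 9) = 31966749880; 31966749880 < 34359738368? YES
  n = 66: C(66, 9) = 37014131440; 37014131440 < 34359738368? NO
  n = 67: C(67, 9) = 42757703560; 42757703560 < 34359738368? NO
  n = 68: C(68, 9) = 49280065120; 49280065120 < 34359738368? NO
The largest n with C(n, 9) < 34359738368 is n = 65 (where E[X] = 3995843735/4294967296 ≈ 0.9304). Hence R(9, 9) > 65, i.e. R(9, 9) ≥ 66.

Largest n = 65; hence R(9, 9) > 65.


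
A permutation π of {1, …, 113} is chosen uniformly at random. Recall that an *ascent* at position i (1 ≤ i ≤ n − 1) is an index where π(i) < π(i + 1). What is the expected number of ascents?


Write X = Σ X_I over i = 1, …, 112, with X_I the indicator of one ascent.
There are 112 indicators.
For each fixed i, the pair (π(i), π(i+1)) is a uniformly random ordered pair of distinct values from {1, …, 113}; by symmetry P[π(i) < π(i+1)] = 1/2.
By linearity: E[X] = 112 · (1/2) = (113 − 1) · (1/2) = 56 ≈ 56.000.

E[X] = 56 = 56.000.


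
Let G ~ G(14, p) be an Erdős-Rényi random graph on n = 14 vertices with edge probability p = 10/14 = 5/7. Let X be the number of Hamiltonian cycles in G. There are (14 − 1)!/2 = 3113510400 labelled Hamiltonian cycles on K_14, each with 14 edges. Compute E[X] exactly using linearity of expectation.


K_14 has (14 − 1)!/2 = 3113510400 labelled Hamiltonian cycles.
For each such Hamiltonian cycle H, let X_H = 1 if all 14 edges of H are present in G. Then P[X_H = 1] = p^{14} = (5/7)^{14} = 6103515625/678223072849.
Summing the indicators: E[X] = Σ_H E[X_H] = 3113510400 · p^{14} = 3113510400 · 6103515625/678223072849 = 2714765625000000000/96889010407.
Numerically: E[X] ≈ 2.80193e+07.

E[X] = 3113510400 · (5/7)^{14} = 2714765625000000000/96889010407 ≈ 2.80193e+07.


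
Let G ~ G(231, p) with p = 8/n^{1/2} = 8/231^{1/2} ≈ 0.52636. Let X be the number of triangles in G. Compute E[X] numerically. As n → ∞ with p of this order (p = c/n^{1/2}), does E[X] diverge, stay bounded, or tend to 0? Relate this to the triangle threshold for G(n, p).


Number of potential triangles: C(231, 3) = 2027795.
Each occurs with probability p³ ≈ (0.52636)³ ≈ 1.4583172e-01.
By linearity: E[X] = C(231, 3)·p³ ≈ 2027795 · 1.4583172e-01 ≈ 295716.82793.
Since α = 1/2 < 1, p = c/n^{1/2} ≫ 1/n is above the triangle threshold p ~ 1/n. Asymptotically E[X] ~ (c³/6)·n^{3(1−α)} = (8³/6)·n^{1.5} → ∞; triangles are abundant w.h.p.

E[X] ≈ 295716.82793; in regime p = Θ(1/n^{1/2}) E[X] diverges (above the triangle threshold p ~ 1/n).


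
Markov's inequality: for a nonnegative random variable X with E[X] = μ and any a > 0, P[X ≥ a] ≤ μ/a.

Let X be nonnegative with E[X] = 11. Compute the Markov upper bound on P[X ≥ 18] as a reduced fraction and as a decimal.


μ = E[X] = 11, a = 18.
Markov: P[X ≥ 18] ≤ μ/a = (11)/18 = 11/18.
Numerically: ≈ 0.61111.
(Since a = 18 > μ = 11.00000, the bound 11/18 is < 1 and informative.)

P[X ≥ 18] ≤ 11/18 ≈ 0.61111.


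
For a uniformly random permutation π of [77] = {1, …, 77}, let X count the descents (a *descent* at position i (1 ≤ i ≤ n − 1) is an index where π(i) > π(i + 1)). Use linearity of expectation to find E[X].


Write X = Σ X_I over i = 1, …, 76, with X_I the indicator of one descent.
There are 76 indicators.
For each fixed i, the pair (π(i), π(i+1)) is a uniformly random ordered pair of distinct values from {1, …, 77}; by symmetry P[π(i) > π(i+1)] = 1/2.
By linearity: E[X] = 76 · (1/2) = (77 − 1) · (1/2) = 38 ≈ 38.00000.

E[X] = 38 = 38.00000.


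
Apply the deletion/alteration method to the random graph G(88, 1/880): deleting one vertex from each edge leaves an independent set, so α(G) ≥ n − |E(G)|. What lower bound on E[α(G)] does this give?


E[|E(G)|] = C(88, 2)·p = 3828 · (1/880) = 87/20.
E[α(G)] ≥ n − E[|E(G)|] = 88 − 87/20 = 1673/20.
Numerically: ≈ 83.65000.
(This is only a lower bound; the true E[α(G)] may be larger.)

E[α(G)] ≥ 1673/20 ≈ 83.65000.


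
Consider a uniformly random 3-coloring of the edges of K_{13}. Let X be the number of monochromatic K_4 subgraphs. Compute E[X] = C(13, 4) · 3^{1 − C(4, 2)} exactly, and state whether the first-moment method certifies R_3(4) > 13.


E[X] = C(13, 4) · 3^{1 − 6} = 715 · 3^{−5} = 715/243.
As a reduced fraction: E[X] = 715/243 ≈ 2.9423868.
Is E[X] < 1? NO.
Since E[X] ≥ 1, the first-moment bound is inconclusive at n = 13; it does NOT by itself certify R_3(4) > 13.

E[X] = 715/243 ≈ 2.9423868; E[X] ≥ 1; first-moment method inconclusive here.


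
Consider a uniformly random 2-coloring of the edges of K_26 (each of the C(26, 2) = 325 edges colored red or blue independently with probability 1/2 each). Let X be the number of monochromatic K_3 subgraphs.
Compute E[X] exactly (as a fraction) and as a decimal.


Let X = Σ_S X_S over the C(26, 3) = 2600 subsets S of size 3, where X_S = 1 if the K_3 on S is monochromatic.
For a fixed S, the K_3 on S has C(3, 2) = 3 edges. P[all 3 edges red] = (1/2)^3, and likewise for blue, so P[monochromatic] = 2·(1/2)^3 = 2^{1 − 3} = 1/4.
Summing: E[X] = C(26, 3) · 2^{1 − 3} = 2600 · 1/4 = 650.
Numerically: E[X] ≈ 650.000000.

E[X] = C(26,3)·2^(1−C(3,2)) = 650 ≈ 650.000000.


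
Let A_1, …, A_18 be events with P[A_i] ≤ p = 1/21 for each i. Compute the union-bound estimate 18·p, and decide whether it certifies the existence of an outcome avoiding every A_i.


Union bound: P[∪_{i=1}^{18} A_i] ≤ Σ_i P[A_i] ≤ 18·p = 18·(1/21) = 6/7.
Numerically: 6/7 ≈ 0.857.
Is 6/7 < 1? YES.
Since P[∪ A_i] ≤ 6/7 < 1, the complement has P[∩ A_i^c] ≥ 1 − 6/7 = 1/7 > 0, so some outcome avoids every A_i.

18·p = 6/7 ≈ 0.857; existence CERTIFIED by the union bound.


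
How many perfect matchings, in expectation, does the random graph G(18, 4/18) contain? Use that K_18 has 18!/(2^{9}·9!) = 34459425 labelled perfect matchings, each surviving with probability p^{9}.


K_18 has 18!/(2^{9}·9!) = 34459425 labelled perfect matchings.
For each such perfect matching H, let X_H = 1 if all 9 edges of H are present in G. Then P[X_H = 1] = p^{9} = (2/9)^{9} = 512/387420489.
Summing the indicators: E[X] = Σ_H E[X_H] = 34459425 · p^{9} = 34459425 · 512/387420489 = 217817600/4782969.
Numerically: E[X] ≈ 45.54.

E[X] = 34459425 · (2/9)^{9} = 217817600/4782969 ≈ 45.54.


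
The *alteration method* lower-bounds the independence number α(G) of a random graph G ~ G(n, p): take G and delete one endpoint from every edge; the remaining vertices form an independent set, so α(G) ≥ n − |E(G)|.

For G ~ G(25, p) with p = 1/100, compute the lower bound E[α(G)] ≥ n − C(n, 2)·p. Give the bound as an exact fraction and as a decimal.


E[|E(G)|] = C(25, 2)·p = 300 · (1/100) = 3.
E[α(G)] ≥ n − E[|E(G)|] = 25 − 3 = 22.
Numerically: ≈ 22.000.
(This is only a lower bound; the true E[α(G)] may be larger.)

E[α(G)] ≥ 22 ≈ 22.000.


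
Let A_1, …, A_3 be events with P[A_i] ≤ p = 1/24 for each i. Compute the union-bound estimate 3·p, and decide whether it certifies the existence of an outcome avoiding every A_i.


Union bound: P[∪_{i=1}^{3} A_i] ≤ Σ_i P[A_i] ≤ 3·p = 3·(1/24) = 1/8.
Numerically: 1/8 ≈ 0.125000.
Is 1/8 < 1? YES.
Since P[∪ A_i] ≤ 1/8 < 1, the complement has P[∩ A_i^c] ≥ 1 − 1/8 = 7/8 > 0, so some outcome avoids every A_i.

3·p = 1/8 ≈ 0.125000; existence CERTIFIED by the union bound.


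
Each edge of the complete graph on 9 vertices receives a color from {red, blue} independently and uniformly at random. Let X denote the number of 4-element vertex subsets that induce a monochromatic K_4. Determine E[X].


Let X = Σ_S X_S over the C(9, 4) = 126 subsets S of size 4, where X_S = 1 if the K_4 on S is monochromatic.
For a fixed S, the K_4 on S has C(4, 2) = 6 edges. P[all 6 edges red] = (1/2)^6, and likewise for blue, so P[monochromatic] = 2·(1/2)^6 = 2^{1 − 6} = 1/32.
Summing: E[X] = C(9, 4) · 2^{1 − 6} = 126 · 1/32 = 63/16.
Numerically: E[X] ≈ 3.937500.

E[X] = C(9,4)·2^(1−C(4,2)) = 63/16 ≈ 3.937500.


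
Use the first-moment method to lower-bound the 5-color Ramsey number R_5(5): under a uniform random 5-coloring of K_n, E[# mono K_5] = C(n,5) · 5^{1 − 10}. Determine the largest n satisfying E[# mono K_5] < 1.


We need C(n, 5) · 5^{1 − 10} < 1, i.e. C(n, 5) < 5^{10 − 1} = 1953125.
Check values of n near the boundary:
  n = 47: C(47, 5) = 1533939; 1533939 < 1953125? YES
  n = 48: C(48, 5) = 1712304; 1712304 < 1953125? YES
  n = 49: C(49, 5) = 1906884; 1906884 < 1953125? YES
  n = 50: C(50, 5) = 2118760; 2118760 < 1953125? NO
  n = 51: C(51, 5) = 2349060; 2349060 < 1953125? NO
The largest n with C(n, 5) < 1953125 is n = 49 (where E[X] = 1906884/1953125 ≈ 0.97632). Hence R_5(5) > 49, i.e. R_5(5) ≥ 50.

Largest n = 49; hence R_5(5) > 49.


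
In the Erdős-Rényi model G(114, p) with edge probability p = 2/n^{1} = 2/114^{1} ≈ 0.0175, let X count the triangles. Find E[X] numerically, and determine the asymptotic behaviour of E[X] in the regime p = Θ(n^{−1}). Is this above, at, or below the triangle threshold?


Number of potential triangles: C(114, 3) = 240464.
Each occurs with probability p³ ≈ (0.0175)³ ≈ 5.39977e-06.
By linearity: E[X] = C(114, 3)·p³ ≈ 240464 · 5.39977e-06 ≈ 1.298.
Here α = 1, so p = 2/n is exactly at the triangle threshold p ~ 1/n. Asymptotically E[X] → c³/6 = 2³/6 = 4/3 ≈ 1.333, a bounded constant. In this regime the triangle count is asymptotically Poisson(c³/6).

E[X] ≈ 1.298; in regime p = Θ(1/n^{1}) E[X] stays bounded (at the triangle threshold p ~ 1/n).


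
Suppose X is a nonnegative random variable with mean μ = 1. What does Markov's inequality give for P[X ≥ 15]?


μ = E[X] = 1, a = 15.
Markov: P[X ≥ 15] ≤ μ/a = (1)/15 = 1/15.
Numerically: ≈ 0.0667.
(Since a = 15 > μ = 1.0000, the bound 1/15 is < 1 and informative.)

P[X ≥ 15] ≤ 1/15 ≈ 0.0667.


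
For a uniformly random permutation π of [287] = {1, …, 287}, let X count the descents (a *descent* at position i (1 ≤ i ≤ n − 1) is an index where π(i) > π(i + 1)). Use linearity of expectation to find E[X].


Write X = Σ X_I over i = 1, …, 286, with X_I the indicator of one descent.
There are 286 indicators.
For each fixed i, the pair (π(i), π(i+1)) is a uniformly random ordered pair of distinct values from {1, …, 287}; by symmetry P[π(i) > π(i+1)] = 1/2.
By linearity: E[X] = 286 · (1/2) = (287 − 1) · (1/2) = 143 ≈ 143.00000.

E[X] = 143 = 143.00000.


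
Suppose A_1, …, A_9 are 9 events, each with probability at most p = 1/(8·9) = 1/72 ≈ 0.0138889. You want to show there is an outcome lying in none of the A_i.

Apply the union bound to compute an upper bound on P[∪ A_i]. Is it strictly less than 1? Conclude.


Union bound: P[∪_{i=1}^{9} A_i] ≤ Σ_i P[A_i] ≤ 9·p = 9·(1/72) = 1/8.
Numerically: 1/8 ≈ 0.1250000.
Is 1/8 < 1? YES.
Since P[∪ A_i] ≤ 1/8 < 1, the complement has P[∩ A_i^c] ≥ 1 − 1/8 = 7/8 > 0, so some outcome avoids every A_i.

9·p = 1/8 ≈ 0.1250000; existence CERTIFIED by the union bound.


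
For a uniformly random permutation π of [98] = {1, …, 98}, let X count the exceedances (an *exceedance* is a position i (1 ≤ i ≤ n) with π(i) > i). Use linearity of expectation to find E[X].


Write X = Σ_{i=1}^{98} X_i, where X_i = 1_{π(i) > i}.
For each fixed i, π(i) is uniform over {1, …, 98} (marginal of a uniform permutation), so P[π(i) > i] = (n − i)/n. Summing: Σ_{i=1}^{98} (n − i)/n = (0 + 1 + … + 97)/98 = 98(98 − 1)/(2·98) = (98 − 1)/2.
Hence E[X] = Σ_{i=1}^{98} (98 − i)/98 = 97/2 ≈ 48.50000.

E[X] = 97/2 = 48.50000.


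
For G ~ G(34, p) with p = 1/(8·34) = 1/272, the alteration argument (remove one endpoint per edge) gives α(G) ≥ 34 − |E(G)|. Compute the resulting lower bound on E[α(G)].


E[|E(G)|] = C(34, 2)·p = 561 · (1/272) = 33/16.
E[α(G)] ≥ n − E[|E(G)|] = 34 − 33/16 = 511/16.
Numerically: ≈ 31.938.
(This is only a lower bound; the true E[α(G)] may be larger.)

E[α(G)] ≥ 511/16 ≈ 31.938.


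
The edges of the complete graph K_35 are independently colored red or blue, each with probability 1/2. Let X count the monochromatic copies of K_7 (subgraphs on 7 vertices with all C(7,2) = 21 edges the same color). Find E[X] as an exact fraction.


Let X = Σ_S X_S over the C(35, 7) = 6724520 subsets S of size 7, where X_S = 1 if the K_7 on S is monochromatic.
For a fixed S, the K_7 on S has C(7, 2) = 21 edges. P[all 21 edges red] = (1/2)^21, and likewise for blue, so P[monochromatic] = 2·(1/2)^21 = 2^{1 − 21} = 1/1048576.
Summing: E[X] = C(35, 7) · 2^{1 − 21} = 6724520 · 1/1048576 = 840565/131072.
Numerically: E[X] ≈ 6.41300.

E[X] = C(35,7)·2^(1−C(7,2)) = 840565/131072 ≈ 6.41300.


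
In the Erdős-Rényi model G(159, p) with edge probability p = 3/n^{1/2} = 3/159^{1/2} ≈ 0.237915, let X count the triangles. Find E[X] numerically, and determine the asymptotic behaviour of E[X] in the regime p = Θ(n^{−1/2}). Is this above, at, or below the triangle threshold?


Number of potential triangles: C(159, 3) = 657359.
Each occurs with probability p³ ≈ (0.237915)³ ≈ 1.34669137e-02.
By linearity: E[X] = C(159, 3)·p³ ≈ 657359 · 1.34669137e-02 ≈ 8852.596936.
Since α = 1/2 < 1, p = c/n^{1/2} ≫ 1/n is above the triangle threshold p ~ 1/n. Asymptotically E[X] ~ (c³/6)·n^{3(1−α)} = (3³/6)·n^{1.5} → ∞; triangles are abundant w.h.p.

E[X] ≈ 8852.596936; in regime p = Θ(1/n^{1/2}) E[X] diverges (above the triangle threshold p ~ 1/n).


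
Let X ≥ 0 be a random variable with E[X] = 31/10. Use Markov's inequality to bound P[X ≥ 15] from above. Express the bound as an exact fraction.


μ = E[X] = 31/10, a = 15.
Markov: P[X ≥ 15] ≤ μ/a = (31/10)/15 = 31/150.
Numerically: ≈ 0.206667.
(Since a = 15 > μ = 3.100000, the bound 31/150 is < 1 and informative.)

P[X ≥ 15] ≤ 31/150 ≈ 0.206667.


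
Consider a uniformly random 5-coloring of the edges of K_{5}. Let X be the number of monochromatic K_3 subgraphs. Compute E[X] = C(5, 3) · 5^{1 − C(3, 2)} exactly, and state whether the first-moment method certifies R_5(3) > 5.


E[X] = C(5, 3) · 5^{1 − 3} = 10 · 5^{−2} = 10/25.
As a reduced fraction: E[X] = 2/5 ≈ 0.400.
Is E[X] < 1? YES.
Since E[X] < 1, there exists a 5-coloring of K_{5} with no monochromatic K_3; hence R_5(3) > 5.

E[X] = 2/5 ≈ 0.400; E[X] < 1, so R_5(3) > 5.


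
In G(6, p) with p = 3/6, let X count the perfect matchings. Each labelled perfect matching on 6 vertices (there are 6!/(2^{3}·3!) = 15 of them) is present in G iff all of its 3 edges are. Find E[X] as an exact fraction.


K_6 has 6!/(2^{3}·3!) = 15 labelled perfect matchings.
For each such perfect matching H, let X_H = 1 if all 3 edges of H are present in G. Then P[X_H = 1] = p^{3} = (1/2)^{3} = 1/8.
Summing the indicators: E[X] = Σ_H E[X_H] = 15 · p^{3} = 15 · 1/8 = 15/8.
Numerically: E[X] ≈ 1.875.

E[X] = 15 · (1/2)^{3} = 15/8 ≈ 1.875.


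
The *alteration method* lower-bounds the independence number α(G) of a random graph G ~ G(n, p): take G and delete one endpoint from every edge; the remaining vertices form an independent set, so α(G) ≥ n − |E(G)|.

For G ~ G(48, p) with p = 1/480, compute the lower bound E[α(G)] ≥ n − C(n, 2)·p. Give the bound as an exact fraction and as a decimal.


E[|E(G)|] = C(48, 2)·p = 1128 · (1/480) = 47/20.
E[α(G)] ≥ n − E[|E(G)|] = 48 − 47/20 = 913/20.
Numerically: ≈ 45.6500.
(This is only a lower bound; the true E[α(G)] may be larger.)

E[α(G)] ≥ 913/20 ≈ 45.6500.


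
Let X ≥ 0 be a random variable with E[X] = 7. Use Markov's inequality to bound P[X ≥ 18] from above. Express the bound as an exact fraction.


μ = E[X] = 7, a = 18.
Markov: P[X ≥ 18] ≤ μ/a = (7)/18 = 7/18.
Numerically: ≈ 0.3889.
(Since a = 18 > μ = 7.0000, the bound 7/18 is < 1 and informative.)

P[X ≥ 18] ≤ 7/18 ≈ 0.3889.


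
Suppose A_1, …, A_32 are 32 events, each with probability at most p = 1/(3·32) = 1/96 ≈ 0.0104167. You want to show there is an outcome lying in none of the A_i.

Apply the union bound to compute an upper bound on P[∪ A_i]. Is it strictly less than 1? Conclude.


Union bound: P[∪_{i=1}^{32} A_i] ≤ Σ_i P[A_i] ≤ 32·p = 32·(1/96) = 1/3.
Numerically: 1/3 ≈ 0.3333333.
Is 1/3 < 1? YES.
Since P[∪ A_i] ≤ 1/3 < 1, the complement has P[∩ A_i^c] ≥ 1 − 1/3 = 2/3 > 0, so some outcome avoids every A_i.

32·p = 1/3 ≈ 0.3333333; existence CERTIFIED by the union bound.


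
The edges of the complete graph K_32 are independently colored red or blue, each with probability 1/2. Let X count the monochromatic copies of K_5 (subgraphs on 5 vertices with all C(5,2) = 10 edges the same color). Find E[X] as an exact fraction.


Let X = Σ_S X_S over the C(32, 5) = 201376 subsets S of size 5, where X_S = 1 if the K_5 on S is monochromatic.
For a fixed S, the K_5 on S has C(5, 2) = 10 edges. P[all 10 edges red] = (1/2)^10, and likewise for blue, so P[monochromatic] = 2·(1/2)^10 = 2^{1 − 10} = 1/512.
By linearity: E[X] = C(32, 5) · 2^{1 − 10} = 201376 · 1/512 = 6293/16.
Numerically: E[X] ≈ 393.3125.

E[X] = C(32,5)·2^(1−C(5,2)) = 6293/16 ≈ 393.3125.


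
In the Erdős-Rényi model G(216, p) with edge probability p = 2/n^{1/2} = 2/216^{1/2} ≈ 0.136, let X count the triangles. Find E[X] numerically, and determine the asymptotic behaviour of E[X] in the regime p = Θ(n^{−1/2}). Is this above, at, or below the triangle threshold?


Number of potential triangles: C(216, 3) = 1656360.
Each occurs with probability p³ ≈ (0.136)³ ≈ 2.52005e-03.
By linearity: E[X] = C(216, 3)·p³ ≈ 1656360 · 2.52005e-03 ≈ 4174.112.
Since α = 1/2 < 1, p = c/n^{1/2} ≫ 1/n is above the triangle threshold p ~ 1/n. Asymptotically E[X] ~ (c³/6)·n^{3(1−α)} = (2³/6)·n^{1.5} → ∞; triangles are abundant w.h.p.

E[X] ≈ 4174.112; in regime p = Θ(1/n^{1/2}) E[X] diverges (above the triangle threshold p ~ 1/n).


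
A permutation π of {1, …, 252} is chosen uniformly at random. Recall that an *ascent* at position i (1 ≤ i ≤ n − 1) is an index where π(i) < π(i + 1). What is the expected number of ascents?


Write X = Σ X_I over i = 1, …, 251, with X_I the indicator of one ascent.
There are 251 indicators.
For each fixed i, the pair (π(i), π(i+1)) is a uniformly random ordered pair of distinct values from {1, …, 252}; by symmetry P[π(i) < π(i+1)] = 1/2.
By linearity: E[X] = 251 · (1/2) = (252 − 1) · (1/2) = 251/2 ≈ 125.500000.

E[X] = 251/2 = 125.500000.


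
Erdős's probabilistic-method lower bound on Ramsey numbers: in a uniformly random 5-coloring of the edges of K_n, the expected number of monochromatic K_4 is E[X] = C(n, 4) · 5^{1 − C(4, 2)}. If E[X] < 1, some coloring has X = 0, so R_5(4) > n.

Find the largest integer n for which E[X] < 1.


We need C(n, 4) · 5^{1 − 6} < 1, i.e. C(n, 4) < 5^{6 − 1} = 3125.
Check values of n near the boundary:
  n = 15: C(15, 4) = 1365; 1365 < 3125? YES
  n = 16: C(16, 4) = 1820; 1820 < 3125? YES
  n = 17: C(17, 4) = 2380; 2380 < 3125? YES
  n = 18: C(18, 4) = 3060; 3060 < 3125? YES
  n = 19: C(19, 4) = 3876; 3876 < 3125? NO
  n = 20: C(20, 4) = 4845; 4845 < 3125? NO
  n = 21: C(21, 4) = 5985; 5985 < 3125? NO
The largest n with C(n, 4) < 3125 is n = 18 (where E[X] = 612/625 ≈ 0.9792000). Hence R_5(4) > 18, i.e. R_5(4) ≥ 19.

Largest n = 18; hence R_5(4) > 18.


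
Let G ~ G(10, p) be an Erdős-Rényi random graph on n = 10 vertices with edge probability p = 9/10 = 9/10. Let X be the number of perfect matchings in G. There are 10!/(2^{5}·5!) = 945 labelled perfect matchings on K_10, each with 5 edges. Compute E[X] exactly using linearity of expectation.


K_10 has 10!/(2^{5}·5!) = 945 labelled perfect matchings.
For each such perfect matching H, let X_H = 1 if all 5 edges of H are present in G. Then P[X_H = 1] = p^{5} = (9/10)^{5} = 59049/100000.
By linearity of expectation: E[X] = Σ_H E[X_H] = 945 · p^{5} = 945 · 59049/100000 = 11160261/20000.
Numerically: E[X] ≈ 558.

E[X] = 945 · (9/10)^{5} = 11160261/20000 ≈ 558.


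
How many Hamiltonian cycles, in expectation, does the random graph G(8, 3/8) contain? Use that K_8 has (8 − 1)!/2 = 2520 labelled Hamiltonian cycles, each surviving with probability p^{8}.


K_8 has (8 − 1)!/2 = 2520 labelled Hamiltonian cycles.
For each such Hamiltonian cycle H, let X_H = 1 if all 8 edges of H are present in G. Then P[X_H = 1] = p^{8} = (3/8)^{8} = 6561/16777216.
By linearity of expectation: E[X] = Σ_H E[X_H] = 2520 · p^{8} = 2520 · 6561/16777216 = 2066715/2097152.
Numerically: E[X] ≈ 0.98549.

E[X] = 2520 · (3/8)^{8} = 2066715/2097152 ≈ 0.98549.


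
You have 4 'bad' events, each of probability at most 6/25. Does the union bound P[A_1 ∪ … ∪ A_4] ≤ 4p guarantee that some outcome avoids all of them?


Union bound: P[∪_{i=1}^{4} A_i] ≤ Σ_i P[A_i] ≤ 4·p = 4·(6/25) = 24/25.
Numerically: 24/25 ≈ 0.960000.
Is 24/25 < 1? YES.
Since P[∪ A_i] ≤ 24/25 < 1, the complement has P[∩ A_i^c] ≥ 1 − 24/25 = 1/25 > 0, so some outcome avoids every A_i.

4·p = 24/25 ≈ 0.960000; existence CERTIFIED by the union bound.


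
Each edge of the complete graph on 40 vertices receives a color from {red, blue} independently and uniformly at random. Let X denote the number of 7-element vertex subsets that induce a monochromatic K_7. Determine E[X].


Let X = Σ_S X_S over the C(40, 7) = 18643560 subsets S of size 7, where X_S = 1 if the K_7 on S is monochromatic.
For a fixed S, the K_7 on S has C(7, 2) = 21 edges. P[all 21 edges red] = (1/2)^21, and likewise for blue, so P[monochromatic] = 2·(1/2)^21 = 2^{1 − 21} = 1/1048576.
By linearity of expectation: E[X] = C(40, 7) · 2^{1 − 21} = 18643560 · 1/1048576 = 2330445/131072.
Numerically: E[X] ≈ 17.780.

E[X] = C(40,7)·2^(1−C(7,2)) = 2330445/131072 ≈ 17.780.


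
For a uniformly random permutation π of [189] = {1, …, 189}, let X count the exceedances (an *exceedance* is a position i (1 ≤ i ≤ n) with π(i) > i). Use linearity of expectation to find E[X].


Write X = Σ_{i=1}^{189} X_i, where X_i = 1_{π(i) > i}.
For each fixed i, π(i) is uniform over {1, …, 189} (marginal of a uniform permutation), so P[π(i) > i] = (n − i)/n. Summing: Σ_{i=1}^{189} (n − i)/n = (0 + 1 + … + 188)/189 = 189(189 − 1)/(2·189) = (189 − 1)/2.
Hence E[X] = Σ_{i=1}^{189} (189 − i)/189 = 94 ≈ 94.00000.

E[X] = 94 = 94.00000.


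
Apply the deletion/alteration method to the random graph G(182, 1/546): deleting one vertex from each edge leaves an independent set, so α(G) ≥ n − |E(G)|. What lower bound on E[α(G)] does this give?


E[|E(G)|] = C(182, 2)·p = 16471 · (1/546) = 181/6.
E[α(G)] ≥ n − E[|E(G)|] = 182 − 181/6 = 911/6.
Numerically: ≈ 151.83333.
(This is only a lower bound; the true E[α(G)] may be larger.)

E[α(G)] ≥ 911/6 ≈ 151.83333.


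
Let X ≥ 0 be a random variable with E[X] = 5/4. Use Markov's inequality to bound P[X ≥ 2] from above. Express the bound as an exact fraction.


μ = E[X] = 5/4, a = 2.
Markov: P[X ≥ 2] ≤ μ/a = (5/4)/2 = 5/8.
Numerically: ≈ 0.6250.
(Since a = 2 > μ = 1.2500, the bound 5/8 is < 1 and informative.)

P[X ≥ 2] ≤ 5/8 ≈ 0.6250.


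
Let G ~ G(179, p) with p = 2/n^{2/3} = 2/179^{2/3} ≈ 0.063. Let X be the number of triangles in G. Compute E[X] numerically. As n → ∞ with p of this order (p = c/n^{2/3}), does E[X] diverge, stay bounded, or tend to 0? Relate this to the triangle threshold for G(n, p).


Number of potential triangles: C(179, 3) = 939929.
Each occurs with probability p³ ≈ (0.063)³ ≈ 2.49680e-04.
By linearity: E[X] = C(179, 3)·p³ ≈ 939929 · 2.49680e-04 ≈ 234.682.
Since α = 2/3 < 1, p = c/n^{2/3} ≫ 1/n is above the triangle threshold p ~ 1/n. Asymptotically E[X] ~ (c³/6)·n^{3(1−α)} = (2³/6)·n^{1} → ∞; triangles are abundant w.h.p.

E[X] ≈ 234.682; in regime p = Θ(1/n^{2/3}) E[X] diverges (above the triangle threshold p ~ 1/n).


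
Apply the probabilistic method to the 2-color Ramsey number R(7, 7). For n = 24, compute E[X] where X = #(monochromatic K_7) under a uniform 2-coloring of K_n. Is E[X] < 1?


E[X] = C(24, 7) · 2^{1 − 21} = 346104 · 2^{−20} = 346104/1048576.
As a reduced fraction: E[X] = 43263/131072 ≈ 0.330070.
Is E[X] < 1? YES.
Since E[X] < 1, there exists a 2-coloring of K_{24} with no monochromatic K_7; hence R(7, 7) > 24.

E[X] = 43263/131072 ≈ 0.330070; E[X] < 1, so R(7, 7) > 24.


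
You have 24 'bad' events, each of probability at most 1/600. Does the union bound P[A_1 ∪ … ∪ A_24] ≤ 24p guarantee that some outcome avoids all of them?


Union bound: P[∪_{i=1}^{24} A_i] ≤ Σ_i P[A_i] ≤ 24·p = 24·(1/600) = 1/25.
Numerically: 1/25 ≈ 0.04000.
Is 1/25 < 1? YES.
Since P[∪ A_i] ≤ 1/25 < 1, the complement has P[∩ A_i^c] ≥ 1 − 1/25 = 24/25 > 0, so some outcome avoids every A_i.

24·p = 1/25 ≈ 0.04000; existence CERTIFIED by the union bound.


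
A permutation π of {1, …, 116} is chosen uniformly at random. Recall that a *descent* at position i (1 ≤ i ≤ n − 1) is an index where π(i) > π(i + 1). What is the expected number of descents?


Write X = Σ X_I over i = 1, …, 115, with X_I the indicator of one descent.
There are 115 indicators.
For each fixed i, the pair (π(i), π(i+1)) is a uniformly random ordered pair of distinct values from {1, …, 116}; by symmetry P[π(i) > π(i+1)] = 1/2.
By linearity: E[X] = 115 · (1/2) = (116 − 1) · (1/2) = 115/2 ≈ 57.500000.

E[X] = 115/2 = 57.500000.


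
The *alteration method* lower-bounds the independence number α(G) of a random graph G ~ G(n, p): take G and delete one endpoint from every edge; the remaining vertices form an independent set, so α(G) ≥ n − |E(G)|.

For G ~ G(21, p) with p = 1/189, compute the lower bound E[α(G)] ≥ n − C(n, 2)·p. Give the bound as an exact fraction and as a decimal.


E[|E(G)|] = C(21, 2)·p = 210 · (1/189) = 10/9.
E[α(G)] ≥ n − E[|E(G)|] = 21 − 10/9 = 179/9.
Numerically: ≈ 19.8889.
(This is only a lower bound; the true E[α(G)] may be larger.)

E[α(G)] ≥ 179/9 ≈ 19.8889.


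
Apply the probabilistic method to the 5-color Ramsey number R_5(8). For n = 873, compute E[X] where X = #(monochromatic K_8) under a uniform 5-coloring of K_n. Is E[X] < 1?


E[X] = C(873, 8) · 5^{1 − 28} = 8102594482562031309 · 5^{−27} = 8102594482562031309/7450580596923828125.
As a reduced fraction: E[X] = 8102594482562031309/7450580596923828125 ≈ 1.088.
Is E[X] < 1? NO.
Since E[X] ≥ 1, the first-moment bound is inconclusive at n = 873; it does NOT by itself certify R_5(8) > 873.

E[X] = 8102594482562031309/7450580596923828125 ≈ 1.088; E[X] ≥ 1; first-moment method inconclusive here.


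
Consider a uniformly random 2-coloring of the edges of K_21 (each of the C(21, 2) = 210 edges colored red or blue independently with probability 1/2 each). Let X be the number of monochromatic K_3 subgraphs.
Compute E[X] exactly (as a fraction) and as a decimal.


Let X = Σ_S X_S over the C(21, 3) = 1330 subsets S of size 3, where X_S = 1 if the K_3 on S is monochromatic.
For a fixed S, the K_3 on S has C(3, 2) = 3 edges. P[all 3 edges red] = (1/2)^3, and likewise for blue, so P[monochromatic] = 2·(1/2)^3 = 2^{1 − 3} = 1/4.
By linearity of expectation: E[X] = C(21, 3) · 2^{1 − 3} = 1330 · 1/4 = 665/2.
Numerically: E[X] ≈ 332.5000.

E[X] = C(21,3)·2^(1−C(3,2)) = 665/2 ≈ 332.5000.


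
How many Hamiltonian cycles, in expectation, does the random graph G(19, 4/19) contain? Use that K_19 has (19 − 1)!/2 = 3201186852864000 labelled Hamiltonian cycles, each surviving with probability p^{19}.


K_19 has (19 − 1)!/2 = 3201186852864000 labelled Hamiltonian cycles.
For each such Hamiltonian cycle H, let X_H = 1 if all 19 edges of H are present in G. Then P[X_H = 1] = p^{19} = (4/19)^{19} = 274877906944/1978419655660313589123979.
By linearity of expectation: E[X] = Σ_H E[X_H] = 3201186852864000 · p^{19} = 3201186852864000 · 274877906944/1978419655660313589123979 = 879935541851906811887616000/1978419655660313589123979.
Numerically: E[X] ≈ 444.8.

E[X] = 3201186852864000 · (4/19)^{19} = 879935541851906811887616000/1978419655660313589123979 ≈ 444.8.


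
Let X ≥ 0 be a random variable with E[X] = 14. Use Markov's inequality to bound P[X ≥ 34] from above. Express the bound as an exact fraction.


μ = E[X] = 14, a = 34.
Markov: P[X ≥ 34] ≤ μ/a = (14)/34 = 7/17.
Numerically: ≈ 0.4118.
(Since a = 34 > μ = 14.0000, the bound 7/17 is < 1 and informative.)

P[X ≥ 34] ≤ 7/17 ≈ 0.4118.


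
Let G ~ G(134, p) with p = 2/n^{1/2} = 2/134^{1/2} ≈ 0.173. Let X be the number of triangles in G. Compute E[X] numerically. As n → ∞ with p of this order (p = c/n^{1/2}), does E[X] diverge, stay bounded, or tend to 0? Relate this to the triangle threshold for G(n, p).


Number of potential triangles: C(134, 3) = 392084.
Each occurs with probability p³ ≈ (0.173)³ ≈ 5.15742e-03.
By linearity: E[X] = C(134, 3)·p³ ≈ 392084 · 5.15742e-03 ≈ 2022.143.
Since α = 1/2 < 1, p = c/n^{1/2} ≫ 1/n is above the triangle threshold p ~ 1/n. Asymptotically E[X] ~ (c³/6)·n^{3(1−α)} = (2³/6)·n^{1.5} → ∞; triangles are abundant w.h.p.

E[X] ≈ 2022.143; in regime p = Θ(1/n^{1/2}) E[X] diverges (above the triangle threshold p ~ 1/n).


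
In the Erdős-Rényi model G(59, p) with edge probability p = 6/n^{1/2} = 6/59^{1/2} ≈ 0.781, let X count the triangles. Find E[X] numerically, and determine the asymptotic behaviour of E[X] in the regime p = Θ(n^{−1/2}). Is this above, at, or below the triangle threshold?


Number of potential triangles: C(59, 3) = 32509.
Each occurs with probability p³ ≈ (0.781)³ ≈ 4.76624e-01.
By linearity: E[X] = C(59, 3)·p³ ≈ 32509 · 4.76624e-01 ≈ 15494.563.
Since α = 1/2 < 1, p = c/n^{1/2} ≫ 1/n is above the triangle threshold p ~ 1/n. Asymptotically E[X] ~ (c³/6)·n^{3(1−α)} = (6³/6)·n^{1.5} → ∞; triangles are abundant w.h.p.

E[X] ≈ 15494.563; in regime p = Θ(1/n^{1/2}) E[X] diverges (above the triangle threshold p ~ 1/n).


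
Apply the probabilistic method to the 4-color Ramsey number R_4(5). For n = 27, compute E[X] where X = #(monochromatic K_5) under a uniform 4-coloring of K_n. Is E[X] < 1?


E[X] = C(27, 5) · 4^{1 − 10} = 80730 · 4^{−9} = 80730/262144.
As a reduced fraction: E[X] = 40365/131072 ≈ 0.3080.
Is E[X] < 1? YES.
Since E[X] < 1, there exists a 4-coloring of K_{27} with no monochromatic K_5; hence R_4(5) > 27.

E[X] = 40365/131072 ≈ 0.3080; E[X] < 1, so R_4(5) > 27.


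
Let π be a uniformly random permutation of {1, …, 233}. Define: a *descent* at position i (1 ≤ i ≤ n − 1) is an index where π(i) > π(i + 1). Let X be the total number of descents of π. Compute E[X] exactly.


Write X = Σ X_I over i = 1, …, 232, with X_I the indicator of one descent.
There are 232 indicators.
For each fixed i, the pair (π(i), π(i+1)) is a uniformly random ordered pair of distinct values from {1, …, 233}; by symmetry P[π(i) > π(i+1)] = 1/2.
By linearity: E[X] = 232 · (1/2) = (233 − 1) · (1/2) = 116 ≈ 116.000.

E[X] = 116 = 116.000.


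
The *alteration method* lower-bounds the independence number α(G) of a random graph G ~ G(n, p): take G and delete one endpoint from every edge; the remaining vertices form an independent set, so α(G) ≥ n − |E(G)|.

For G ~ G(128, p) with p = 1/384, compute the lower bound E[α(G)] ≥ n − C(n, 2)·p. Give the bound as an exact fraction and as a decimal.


E[|E(G)|] = C(128, 2)·p = 8128 · (1/384) = 127/6.
E[α(G)] ≥ n − E[|E(G)|] = 128 − 127/6 = 641/6.
Numerically: ≈ 106.83333.
(This is only a lower bound; the true E[α(G)] may be larger.)

E[α(G)] ≥ 641/6 ≈ 106.83333.
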